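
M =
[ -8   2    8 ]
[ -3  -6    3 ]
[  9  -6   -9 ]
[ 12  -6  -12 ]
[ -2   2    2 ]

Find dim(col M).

2

Row reduce to echelon form.
R2 ← R2 − (3/8)·R1: [0, -27/4, 0]
R3 ← R3 + (9/8)·R1: [0, -15/4, 0]
R4 ← R4 + (3/2)·R1: [0, -3, 0]
R5 ← R5 − (1/4)·R1: [0, 3/2, 0]
R3 ← R3 − (5/9)·R2: [0, 0, 0]
R4 ← R4 − (4/9)·R2: [0, 0, 0]
R5 ← R5 + (2/9)·R2: [0, 0, 0]
Echelon form has 2 nonzero rows, so rank(M) = 2.
The column space has dimension equal to the rank: 2.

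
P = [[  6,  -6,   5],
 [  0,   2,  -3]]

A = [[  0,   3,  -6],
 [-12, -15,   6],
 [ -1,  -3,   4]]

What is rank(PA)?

First compute PA:
[[ 67,  93, -52],
 [-21, -21,   0]]
Now row reduce the product.
R2 ← R2 + (21/67)·R1: [0, 546/67, -1092/67]
2 nonzero rows, so rank(PA) = 2.

2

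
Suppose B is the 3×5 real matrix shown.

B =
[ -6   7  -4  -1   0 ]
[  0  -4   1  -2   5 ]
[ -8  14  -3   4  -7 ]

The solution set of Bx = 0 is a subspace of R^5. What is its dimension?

Row reduce to echelon form.
R3 ← R3 − (4/3)·R1: [0, 14/3, 7/3, 16/3, -7]
R3 ← R3 + (7/6)·R2: [0, 0, 7/2, 3, -7/6]
3 nonzero rows, so rank(B) = 3.
B has 5 columns; by rank–nullity, nullity = 5 − 3 = 2.

2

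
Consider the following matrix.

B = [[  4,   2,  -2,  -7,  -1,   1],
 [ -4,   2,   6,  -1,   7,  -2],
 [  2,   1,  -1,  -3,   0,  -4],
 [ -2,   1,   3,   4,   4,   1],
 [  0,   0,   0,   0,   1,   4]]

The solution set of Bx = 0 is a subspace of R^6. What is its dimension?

1

Row reduce to echelon form.
R2 ← R2 + R1: [0, 4, 4, -8, 6, -1]
R3 ← R3 − (1/2)·R1: [0, 0, 0, 1/2, 1/2, -9/2]
R4 ← R4 + (1/2)·R1: [0, 2, 2, 1/2, 7/2, 3/2]
R4 ← R4 − (1/2)·R2: [0, 0, 0, 9/2, 1/2, 2]
R4 ← R4 − (9)·R3: [0, 0, 0, 0, -4, 85/2]
R5 ← R5 + (1/4)·R4: [0, 0, 0, 0, 0, 117/8]
5 nonzero rows, so rank(B) = 5.
B has 6 columns; by rank–nullity, nullity = 6 − 5 = 1.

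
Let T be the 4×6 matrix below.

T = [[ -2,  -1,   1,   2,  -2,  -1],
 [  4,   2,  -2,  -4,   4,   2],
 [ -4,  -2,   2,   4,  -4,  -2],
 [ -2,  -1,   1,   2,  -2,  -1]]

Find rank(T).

Row reduce to echelon form.
R2 ← R2 + (2)·R1: [0, 0, 0, 0, 0, 0]
R3 ← R3 − (2)·R1: [0, 0, 0, 0, 0, 0]
R4 ← R4 − R1: [0, 0, 0, 0, 0, 0]
Echelon form has 1 nonzero row, so rank(T) = 1.

1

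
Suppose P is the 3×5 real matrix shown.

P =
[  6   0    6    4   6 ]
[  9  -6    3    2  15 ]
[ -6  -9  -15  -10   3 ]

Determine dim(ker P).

Row reduce to echelon form.
R2 ← R2 − (3/2)·R1: [0, -6, -6, -4, 6]
R3 ← R3 + R1: [0, -9, -9, -6, 9]
R3 ← R3 − (3/2)·R2: [0, 0, 0, 0, 0]
2 nonzero rows, so rank(P) = 2.
P has 5 columns; by rank–nullity, nullity = 5 − 2 = 3.

3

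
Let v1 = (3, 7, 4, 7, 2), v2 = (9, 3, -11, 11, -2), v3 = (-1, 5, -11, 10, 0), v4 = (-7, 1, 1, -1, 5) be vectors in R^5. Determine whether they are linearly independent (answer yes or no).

yes

Form the matrix with these vectors as rows and row reduce.
R2 ← R2 − (3)·R1: [0, -18, -23, -10, -8]
R3 ← R3 + (1/3)·R1: [0, 22/3, -29/3, 37/3, 2/3]
R4 ← R4 + (7/3)·R1: [0, 52/3, 31/3, 46/3, 29/3]
R3 ← R3 + (11/27)·R2: [0, 0, -514/27, 223/27, -70/27]
R4 ← R4 + (26/27)·R2: [0, 0, -319/27, 154/27, 53/27]
R4 ← R4 − (319/514)·R3: [0, 0, 0, 297/514, 918/257]
4 nonzero rows, so the 4 vectors span a space of dimension 4.
Since 4 = 4, the vectors are linearly independent.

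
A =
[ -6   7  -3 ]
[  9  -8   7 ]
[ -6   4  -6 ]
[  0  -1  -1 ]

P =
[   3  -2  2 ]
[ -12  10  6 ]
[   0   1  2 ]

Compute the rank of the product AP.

2

First compute AP:
[[-102,  79,  24],
 [123, -91, -16],
 [-66,  46,   0],
 [ 12, -11,  -8]]
Now row reduce the product.
R2 ← R2 + (41/34)·R1: [0, 145/34, 220/17]
R3 ← R3 − (11/17)·R1: [0, -87/17, -264/17]
R4 ← R4 + (2/17)·R1: [0, -29/17, -88/17]
R3 ← R3 + (6/5)·R2: [0, 0, 0]
R4 ← R4 + (2/5)·R2: [0, 0, 0]
2 nonzero rows, so rank(AP) = 2.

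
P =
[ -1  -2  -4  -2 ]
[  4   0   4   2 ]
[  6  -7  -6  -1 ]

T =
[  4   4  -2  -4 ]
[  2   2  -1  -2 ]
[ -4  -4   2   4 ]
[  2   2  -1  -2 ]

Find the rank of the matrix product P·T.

1

First compute PT:
[[  4,   4,  -2,  -4],
 [  4,   4,  -2,  -4],
 [ 32,  32, -16, -32]]
Now row reduce the product.
R2 ← R2 − R1: [0, 0, 0, 0]
R3 ← R3 − (8)·R1: [0, 0, 0, 0]
1 nonzero row, so rank(PT) = 1.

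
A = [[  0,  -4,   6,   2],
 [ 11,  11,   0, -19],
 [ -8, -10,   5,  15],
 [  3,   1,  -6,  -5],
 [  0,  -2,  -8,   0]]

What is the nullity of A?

Row reduce to echelon form.
Swap R1 ↔ R2
R3 ← R3 + (8/11)·R1: [0, -2, 5, 13/11]
R4 ← R4 − (3/11)·R1: [0, -2, -6, 2/11]
R3 ← R3 − (1/2)·R2: [0, 0, 2, 2/11]
R4 ← R4 − (1/2)·R2: [0, 0, -9, -9/11]
R5 ← R5 − (1/2)·R2: [0, 0, -11, -1]
R4 ← R4 + (9/2)·R3: [0, 0, 0, 0]
R5 ← R5 + (11/2)·R3: [0, 0, 0, 0]
3 nonzero rows, so rank(A) = 3.
A has 4 columns; by rank–nullity, nullity = 4 − 3 = 1.

1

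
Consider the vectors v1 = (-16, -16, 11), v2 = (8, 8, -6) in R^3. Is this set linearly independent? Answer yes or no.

yes

Form the matrix with these vectors as rows and row reduce.
R2 ← R2 + (1/2)·R1: [0, 0, -1/2]
2 nonzero rows, so the 2 vectors span a space of dimension 2.
Since 2 = 2, the vectors are linearly independent.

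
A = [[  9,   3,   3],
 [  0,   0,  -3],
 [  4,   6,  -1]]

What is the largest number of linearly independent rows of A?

Row reduce to echelon form.
R3 ← R3 − (4/9)·R1: [0, 14/3, -7/3]
Swap R2 ↔ R3
Echelon form has 3 nonzero rows, so rank(A) = 3.
The rank gives the maximum number of linearly independent rows: 3.

3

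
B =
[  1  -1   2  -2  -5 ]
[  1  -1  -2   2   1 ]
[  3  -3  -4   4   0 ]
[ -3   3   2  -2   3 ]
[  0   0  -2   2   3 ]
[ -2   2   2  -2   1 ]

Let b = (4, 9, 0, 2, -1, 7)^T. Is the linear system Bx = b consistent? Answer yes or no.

no

Row reduce the augmented matrix [B | b].
R2 ← R2 − R1: [0, 0, -4, 4, 6, 5]
R3 ← R3 − (3)·R1: [0, 0, -10, 10, 15, -12]
R4 ← R4 + (3)·R1: [0, 0, 8, -8, -12, 14]
R6 ← R6 + (2)·R1: [0, 0, 6, -6, -9, 15]
R3 ← R3 − (5/2)·R2: [0, 0, 0, 0, 0, -49/2]
R4 ← R4 + (2)·R2: [0, 0, 0, 0, 0, 24]
R5 ← R5 − (1/2)·R2: [0, 0, 0, 0, 0, -7/2]
R6 ← R6 + (3/2)·R2: [0, 0, 0, 0, 0, 45/2]
R4 ← R4 + (48/49)·R3: [0, 0, 0, 0, 0, 0]
R5 ← R5 − (1/7)·R3: [0, 0, 0, 0, 0, 0]
R6 ← R6 + (45/49)·R3: [0, 0, 0, 0, 0, 0]
The echelon form has 3 nonzero rows; the last pivot sits in the augmented column, so rank(B) = 2 but rank([B|b]) = 3.
Since the ranks differ, the system is inconsistent.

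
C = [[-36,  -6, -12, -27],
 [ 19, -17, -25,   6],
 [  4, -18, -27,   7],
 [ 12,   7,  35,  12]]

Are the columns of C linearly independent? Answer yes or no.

Row reduce C to echelon form.
R2 ← R2 + (19/36)·R1: [0, -121/6, -94/3, -33/4]
R3 ← R3 + (1/9)·R1: [0, -56/3, -85/3, 4]
R4 ← R4 + (1/3)·R1: [0, 5, 31, 3]
R3 ← R3 − (112/121)·R2: [0, 0, 81/121, 128/11]
R4 ← R4 + (30/121)·R2: [0, 0, 2811/121, 21/22]
R4 ← R4 − (937/27)·R3: [0, 0, 0, -21755/54]
4 pivots among 4 columns.
Every column is a pivot column, so the columns are linearly independent.

yes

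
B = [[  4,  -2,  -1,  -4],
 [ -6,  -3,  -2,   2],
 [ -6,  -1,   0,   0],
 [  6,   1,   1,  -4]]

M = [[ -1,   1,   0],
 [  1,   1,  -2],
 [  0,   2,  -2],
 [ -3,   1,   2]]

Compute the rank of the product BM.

First compute BM:
[[  6,  -4,  -2],
 [ -3, -11,  14],
 [  5,  -7,   2],
 [  7,   5, -12]]
Now row reduce the product.
R2 ← R2 + (1/2)·R1: [0, -13, 13]
R3 ← R3 − (5/6)·R1: [0, -11/3, 11/3]
R4 ← R4 − (7/6)·R1: [0, 29/3, -29/3]
R3 ← R3 − (11/39)·R2: [0, 0, 0]
R4 ← R4 + (29/39)·R2: [0, 0, 0]
2 nonzero rows, so rank(BM) = 2.

2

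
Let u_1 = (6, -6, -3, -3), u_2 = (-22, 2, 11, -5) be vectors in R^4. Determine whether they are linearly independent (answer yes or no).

yes

Form the matrix with these vectors as rows and row reduce.
R2 ← R2 + (11/3)·R1: [0, -20, 0, -16]
2 nonzero rows, so the 2 vectors span a space of dimension 2.
Since 2 = 2, the vectors are linearly independent.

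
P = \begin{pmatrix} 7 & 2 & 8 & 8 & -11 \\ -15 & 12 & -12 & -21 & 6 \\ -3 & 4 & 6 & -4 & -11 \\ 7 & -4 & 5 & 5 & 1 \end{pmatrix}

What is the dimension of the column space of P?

Row reduce to echelon form.
R2 ← R2 + (15/7)·R1: [0, 114/7, 36/7, -27/7, -123/7]
R3 ← R3 + (3/7)·R1: [0, 34/7, 66/7, -4/7, -110/7]
R4 ← R4 − R1: [0, -6, -3, -3, 12]
R3 ← R3 − (17/57)·R2: [0, 0, 150/19, 11/19, -199/19]
R4 ← R4 + (7/19)·R2: [0, 0, -21/19, -84/19, 105/19]
R4 ← R4 + (7/50)·R3: [0, 0, 0, -217/50, 203/50]
Echelon form has 4 nonzero rows, so rank(P) = 4.
The column space has dimension equal to the rank: 4.

4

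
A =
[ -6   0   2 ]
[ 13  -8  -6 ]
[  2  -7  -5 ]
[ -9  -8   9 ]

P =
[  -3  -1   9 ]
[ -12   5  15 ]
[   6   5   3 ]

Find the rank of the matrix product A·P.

First compute AP:
[[ 30,  16, -48],
 [ 21, -83, -21],
 [ 48, -62, -102],
 [177,  14, -174]]
Now row reduce the product.
R2 ← R2 − (7/10)·R1: [0, -471/5, 63/5]
R3 ← R3 − (8/5)·R1: [0, -438/5, -126/5]
R4 ← R4 − (59/10)·R1: [0, -402/5, 546/5]
R3 ← R3 − (146/157)·R2: [0, 0, -5796/157]
R4 ← R4 − (134/157)·R2: [0, 0, 15456/157]
R4 ← R4 + (8/3)·R3: [0, 0, 0]
3 nonzero rows, so rank(AP) = 3.

3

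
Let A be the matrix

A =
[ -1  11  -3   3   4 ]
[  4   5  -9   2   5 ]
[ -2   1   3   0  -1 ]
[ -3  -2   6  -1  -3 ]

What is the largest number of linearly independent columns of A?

2

Row reduce to echelon form.
R2 ← R2 + (4)·R1: [0, 49, -21, 14, 21]
R3 ← R3 − (2)·R1: [0, -21, 9, -6, -9]
R4 ← R4 − (3)·R1: [0, -35, 15, -10, -15]
R3 ← R3 + (3/7)·R2: [0, 0, 0, 0, 0]
R4 ← R4 + (5/7)·R2: [0, 0, 0, 0, 0]
Echelon form has 2 nonzero rows, so rank(A) = 2.
The rank gives the maximum number of linearly independent columns: 2.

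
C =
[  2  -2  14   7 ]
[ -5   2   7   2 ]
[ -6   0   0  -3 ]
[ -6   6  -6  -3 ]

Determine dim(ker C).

1

Row reduce to echelon form.
R2 ← R2 + (5/2)·R1: [0, -3, 42, 39/2]
R3 ← R3 + (3)·R1: [0, -6, 42, 18]
R4 ← R4 + (3)·R1: [0, 0, 36, 18]
R3 ← R3 − (2)·R2: [0, 0, -42, -21]
R4 ← R4 + (6/7)·R3: [0, 0, 0, 0]
3 nonzero rows, so rank(C) = 3.
C has 4 columns; by rank–nullity, nullity = 4 − 3 = 1.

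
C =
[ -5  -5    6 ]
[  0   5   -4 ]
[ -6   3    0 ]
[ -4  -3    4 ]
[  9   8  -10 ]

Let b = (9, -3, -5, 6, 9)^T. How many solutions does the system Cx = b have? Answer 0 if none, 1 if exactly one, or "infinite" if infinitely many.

0

Row reduce the augmented matrix [C | b].
R3 ← R3 − (6/5)·R1: [0, 9, -36/5, -79/5]
R4 ← R4 − (4/5)·R1: [0, 1, -4/5, -6/5]
R5 ← R5 + (9/5)·R1: [0, -1, 4/5, 126/5]
R3 ← R3 − (9/5)·R2: [0, 0, 0, -52/5]
R4 ← R4 − (1/5)·R2: [0, 0, 0, -3/5]
R5 ← R5 + (1/5)·R2: [0, 0, 0, 123/5]
R4 ← R4 − (3/52)·R3: [0, 0, 0, 0]
R5 ← R5 + (123/52)·R3: [0, 0, 0, 0]
The echelon form has 3 nonzero rows; the last pivot sits in the augmented column, so rank(C) = 2 but rank([C|b]) = 3.
Since the ranks differ, the system is inconsistent.
It has no solutions.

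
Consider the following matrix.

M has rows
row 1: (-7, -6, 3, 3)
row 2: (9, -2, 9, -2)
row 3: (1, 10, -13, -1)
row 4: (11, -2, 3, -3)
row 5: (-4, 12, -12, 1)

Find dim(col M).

Row reduce to echelon form.
R2 ← R2 + (9/7)·R1: [0, -68/7, 90/7, 13/7]
R3 ← R3 + (1/7)·R1: [0, 64/7, -88/7, -4/7]
R4 ← R4 + (11/7)·R1: [0, -80/7, 54/7, 12/7]
R5 ← R5 − (4/7)·R1: [0, 108/7, -96/7, -5/7]
R3 ← R3 + (16/17)·R2: [0, 0, -8/17, 20/17]
R4 ← R4 − (20/17)·R2: [0, 0, -126/17, -8/17]
R5 ← R5 + (27/17)·R2: [0, 0, 114/17, 38/17]
R4 ← R4 − (63/4)·R3: [0, 0, 0, -19]
R5 ← R5 + (57/4)·R3: [0, 0, 0, 19]
R5 ← R5 + R4: [0, 0, 0, 0]
Echelon form has 4 nonzero rows, so rank(M) = 4.
The column space has dimension equal to the rank: 4.

4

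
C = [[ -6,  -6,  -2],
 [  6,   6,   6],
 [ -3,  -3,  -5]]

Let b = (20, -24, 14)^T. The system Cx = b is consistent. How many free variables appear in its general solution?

Row reduce the augmented matrix [C | b].
R2 ← R2 + R1: [0, 0, 4, -4]
R3 ← R3 − (1/2)·R1: [0, 0, -4, 4]
R3 ← R3 + R2: [0, 0, 0, 0]
The echelon form has 2 nonzero rows, and every pivot lies in the first 3 columns, so rank(C) = rank([C|b]) = 2.
The system is consistent.
Free variables = (unknowns) − (rank) = 3 − 2 = 1.

1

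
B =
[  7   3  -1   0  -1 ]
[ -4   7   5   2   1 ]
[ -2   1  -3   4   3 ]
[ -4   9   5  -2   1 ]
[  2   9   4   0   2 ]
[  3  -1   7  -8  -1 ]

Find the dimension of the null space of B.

0

Row reduce to echelon form.
R2 ← R2 + (4/7)·R1: [0, 61/7, 31/7, 2, 3/7]
R3 ← R3 + (2/7)·R1: [0, 13/7, -23/7, 4, 19/7]
R4 ← R4 + (4/7)·R1: [0, 75/7, 31/7, -2, 3/7]
R5 ← R5 − (2/7)·R1: [0, 57/7, 30/7, 0, 16/7]
R6 ← R6 − (3/7)·R1: [0, -16/7, 52/7, -8, -4/7]
R3 ← R3 − (13/61)·R2: [0, 0, -258/61, 218/61, 160/61]
R4 ← R4 − (75/61)·R2: [0, 0, -62/61, -272/61, -6/61]
R5 ← R5 − (57/61)·R2: [0, 0, 9/61, -114/61, 115/61]
R6 ← R6 + (16/61)·R2: [0, 0, 524/61, -456/61, -28/61]
R4 ← R4 − (31/129)·R3: [0, 0, 0, -686/129, -94/129]
R5 ← R5 + (3/86)·R3: [0, 0, 0, -75/43, 85/43]
R6 ← R6 + (262/129)·R3: [0, 0, 0, -28/129, 628/129]
R5 ← R5 − (225/686)·R4: [0, 0, 0, 0, 760/343]
R6 ← R6 − (2/49)·R4: [0, 0, 0, 0, 240/49]
R6 ← R6 − (42/19)·R5: [0, 0, 0, 0, 0]
5 nonzero rows, so rank(B) = 5.
B has 5 columns; by rank–nullity, nullity = 5 − 5 = 0.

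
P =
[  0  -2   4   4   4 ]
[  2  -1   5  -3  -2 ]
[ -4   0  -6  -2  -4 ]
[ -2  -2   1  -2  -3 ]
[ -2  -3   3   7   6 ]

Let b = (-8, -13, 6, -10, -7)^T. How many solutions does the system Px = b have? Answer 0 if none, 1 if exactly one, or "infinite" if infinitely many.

infinite

Row reduce the augmented matrix [P | b].
Swap R1 ↔ R2
R3 ← R3 + (2)·R1: [0, -2, 4, -8, -8, -20]
R4 ← R4 + R1: [0, -3, 6, -5, -5, -23]
R5 ← R5 + R1: [0, -4, 8, 4, 4, -20]
R3 ← R3 − R2: [0, 0, 0, -12, -12, -12]
R4 ← R4 − (3/2)·R2: [0, 0, 0, -11, -11, -11]
R5 ← R5 − (2)·R2: [0, 0, 0, -4, -4, -4]
R4 ← R4 − (11/12)·R3: [0, 0, 0, 0, 0, 0]
R5 ← R5 − (1/3)·R3: [0, 0, 0, 0, 0, 0]
The echelon form has 3 nonzero rows, and every pivot lies in the first 5 columns, so rank(P) = rank([P|b]) = 3.
The system is consistent.
rank = 3 < 5 unknowns, so there are infinitely many solutions.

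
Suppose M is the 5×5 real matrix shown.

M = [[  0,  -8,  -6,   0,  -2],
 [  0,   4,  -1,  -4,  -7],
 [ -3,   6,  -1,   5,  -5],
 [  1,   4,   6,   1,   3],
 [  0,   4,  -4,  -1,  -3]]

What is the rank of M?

5

Row reduce to echelon form.
Swap R1 ↔ R3
R4 ← R4 + (1/3)·R1: [0, 6, 17/3, 8/3, 4/3]
R3 ← R3 + (2)·R2: [0, 0, -8, -8, -16]
R4 ← R4 − (3/2)·R2: [0, 0, 43/6, 26/3, 71/6]
R5 ← R5 − R2: [0, 0, -3, 3, 4]
R4 ← R4 + (43/48)·R3: [0, 0, 0, 3/2, -5/2]
R5 ← R5 − (3/8)·R3: [0, 0, 0, 6, 10]
R5 ← R5 − (4)·R4: [0, 0, 0, 0, 20]
Echelon form has 5 nonzero rows, so rank(M) = 5.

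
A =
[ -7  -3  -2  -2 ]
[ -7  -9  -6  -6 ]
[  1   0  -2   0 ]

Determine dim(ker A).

1

Row reduce to echelon form.
R2 ← R2 − R1: [0, -6, -4, -4]
R3 ← R3 + (1/7)·R1: [0, -3/7, -16/7, -2/7]
R3 ← R3 − (1/14)·R2: [0, 0, -2, 0]
3 nonzero rows, so rank(A) = 3.
A has 4 columns; by rank–nullity, nullity = 4 − 3 = 1.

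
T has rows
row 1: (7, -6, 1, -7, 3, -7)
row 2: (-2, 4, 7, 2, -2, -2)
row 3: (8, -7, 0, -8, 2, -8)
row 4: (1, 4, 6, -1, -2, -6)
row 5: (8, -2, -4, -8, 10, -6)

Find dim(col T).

4

Row reduce to echelon form.
R2 ← R2 + (2/7)·R1: [0, 16/7, 51/7, 0, -8/7, -4]
R3 ← R3 − (8/7)·R1: [0, -1/7, -8/7, 0, -10/7, 0]
R4 ← R4 − (1/7)·R1: [0, 34/7, 41/7, 0, -17/7, -5]
R5 ← R5 − (8/7)·R1: [0, 34/7, -36/7, 0, 46/7, 2]
R3 ← R3 + (1/16)·R2: [0, 0, -11/16, 0, -3/2, -1/4]
R4 ← R4 − (17/8)·R2: [0, 0, -77/8, 0, 0, 7/2]
R5 ← R5 − (17/8)·R2: [0, 0, -165/8, 0, 9, 21/2]
R4 ← R4 − (14)·R3: [0, 0, 0, 0, 21, 7]
R5 ← R5 − (30)·R3: [0, 0, 0, 0, 54, 18]
R5 ← R5 − (18/7)·R4: [0, 0, 0, 0, 0, 0]
Echelon form has 4 nonzero rows, so rank(T) = 4.
The column space has dimension equal to the rank: 4.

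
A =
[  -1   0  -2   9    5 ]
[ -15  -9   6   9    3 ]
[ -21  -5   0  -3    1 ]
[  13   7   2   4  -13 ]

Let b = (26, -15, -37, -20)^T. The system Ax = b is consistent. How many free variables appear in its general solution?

1

Row reduce the augmented matrix [A | b].
R2 ← R2 − (15)·R1: [0, -9, 36, -126, -72, -405]
R3 ← R3 − (21)·R1: [0, -5, 42, -192, -104, -583]
R4 ← R4 + (13)·R1: [0, 7, -24, 121, 52, 318]
R3 ← R3 − (5/9)·R2: [0, 0, 22, -122, -64, -358]
R4 ← R4 + (7/9)·R2: [0, 0, 4, 23, -4, 3]
R4 ← R4 − (2/11)·R3: [0, 0, 0, 497/11, 84/11, 749/11]
The echelon form has 4 nonzero rows, and every pivot lies in the first 5 columns, so rank(A) = rank([A|b]) = 4.
The system is consistent.
Free variables = (unknowns) − (rank) = 5 − 4 = 1.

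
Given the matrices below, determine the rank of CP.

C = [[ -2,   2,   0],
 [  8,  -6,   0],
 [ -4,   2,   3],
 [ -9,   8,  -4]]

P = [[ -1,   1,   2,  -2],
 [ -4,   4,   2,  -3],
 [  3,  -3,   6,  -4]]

First compute CP:
[[ -6,   6,   0,  -2],
 [ 16, -16,   4,   2],
 [  5,  -5,  14, -10],
 [-35,  35, -26,  10]]
Now row reduce the product.
R2 ← R2 + (8/3)·R1: [0, 0, 4, -10/3]
R3 ← R3 + (5/6)·R1: [0, 0, 14, -35/3]
R4 ← R4 − (35/6)·R1: [0, 0, -26, 65/3]
R3 ← R3 − (7/2)·R2: [0, 0, 0, 0]
R4 ← R4 + (13/2)·R2: [0, 0, 0, 0]
2 nonzero rows, so rank(CP) = 2.

2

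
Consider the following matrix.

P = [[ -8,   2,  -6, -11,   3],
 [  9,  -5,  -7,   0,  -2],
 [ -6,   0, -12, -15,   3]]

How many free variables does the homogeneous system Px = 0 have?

3

Row reduce to echelon form.
R2 ← R2 + (9/8)·R1: [0, -11/4, -55/4, -99/8, 11/8]
R3 ← R3 − (3/4)·R1: [0, -3/2, -15/2, -27/4, 3/4]
R3 ← R3 − (6/11)·R2: [0, 0, 0, 0, 0]
2 nonzero rows, so rank(P) = 2.
P has 5 columns; by rank–nullity, nullity = 5 − 2 = 3.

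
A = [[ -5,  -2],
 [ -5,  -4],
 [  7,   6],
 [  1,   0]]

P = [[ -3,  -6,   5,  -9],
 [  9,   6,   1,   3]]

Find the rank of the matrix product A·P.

First compute AP:
[[ -3,  18, -27,  39],
 [-21,   6, -29,  33],
 [ 33,  -6,  41, -45],
 [ -3,  -6,   5,  -9]]
Now row reduce the product.
R2 ← R2 − (7)·R1: [0, -120, 160, -240]
R3 ← R3 + (11)·R1: [0, 192, -256, 384]
R4 ← R4 − R1: [0, -24, 32, -48]
R3 ← R3 + (8/5)·R2: [0, 0, 0, 0]
R4 ← R4 − (1/5)·R2: [0, 0, 0, 0]
2 nonzero rows, so rank(AP) = 2.

2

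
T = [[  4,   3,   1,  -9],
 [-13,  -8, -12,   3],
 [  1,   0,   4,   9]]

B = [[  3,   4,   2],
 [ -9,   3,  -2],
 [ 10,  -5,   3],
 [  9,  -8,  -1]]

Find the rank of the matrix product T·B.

First compute TB:
[[-86,  92,  14],
 [-60, -40, -49],
 [124, -88,   5]]
Now row reduce the product.
R2 ← R2 − (30/43)·R1: [0, -4480/43, -2527/43]
R3 ← R3 + (62/43)·R1: [0, 1920/43, 1083/43]
R3 ← R3 + (3/7)·R2: [0, 0, 0]
2 nonzero rows, so rank(TB) = 2.

2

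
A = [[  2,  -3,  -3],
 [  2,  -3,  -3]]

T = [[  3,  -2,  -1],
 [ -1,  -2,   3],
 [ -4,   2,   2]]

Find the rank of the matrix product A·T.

1

First compute AT:
[[ 21,  -4, -17],
 [ 21,  -4, -17]]
Now row reduce the product.
R2 ← R2 − R1: [0, 0, 0]
1 nonzero row, so rank(AT) = 1.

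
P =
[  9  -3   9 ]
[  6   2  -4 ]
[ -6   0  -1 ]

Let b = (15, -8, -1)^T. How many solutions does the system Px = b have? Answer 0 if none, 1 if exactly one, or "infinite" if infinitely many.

infinite

Row reduce the augmented matrix [P | b].
R2 ← R2 − (2/3)·R1: [0, 4, -10, -18]
R3 ← R3 + (2/3)·R1: [0, -2, 5, 9]
R3 ← R3 + (1/2)·R2: [0, 0, 0, 0]
The echelon form has 2 nonzero rows, and every pivot lies in the first 3 columns, so rank(P) = rank([P|b]) = 2.
The system is consistent.
rank = 2 < 3 unknowns, so there are infinitely many solutions.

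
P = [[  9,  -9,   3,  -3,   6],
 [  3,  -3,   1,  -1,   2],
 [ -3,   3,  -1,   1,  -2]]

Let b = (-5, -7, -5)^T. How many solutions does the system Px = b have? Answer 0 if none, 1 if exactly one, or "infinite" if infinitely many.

0

Row reduce the augmented matrix [P | b].
R2 ← R2 − (1/3)·R1: [0, 0, 0, 0, 0, -16/3]
R3 ← R3 + (1/3)·R1: [0, 0, 0, 0, 0, -20/3]
R3 ← R3 − (5/4)·R2: [0, 0, 0, 0, 0, 0]
The echelon form has 2 nonzero rows; the last pivot sits in the augmented column, so rank(P) = 1 but rank([P|b]) = 2.
Since the ranks differ, the system is inconsistent.
It has no solutions.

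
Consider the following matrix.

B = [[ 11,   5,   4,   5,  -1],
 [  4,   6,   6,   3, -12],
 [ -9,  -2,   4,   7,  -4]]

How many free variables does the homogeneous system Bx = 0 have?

Row reduce to echelon form.
R2 ← R2 − (4/11)·R1: [0, 46/11, 50/11, 13/11, -128/11]
R3 ← R3 + (9/11)·R1: [0, 23/11, 80/11, 122/11, -53/11]
R3 ← R3 − (1/2)·R2: [0, 0, 5, 21/2, 1]
3 nonzero rows, so rank(B) = 3.
B has 5 columns; by rank–nullity, nullity = 5 − 3 = 2.

2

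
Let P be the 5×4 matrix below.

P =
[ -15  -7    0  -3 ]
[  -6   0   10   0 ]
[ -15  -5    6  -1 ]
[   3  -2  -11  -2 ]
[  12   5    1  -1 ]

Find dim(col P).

Row reduce to echelon form.
R2 ← R2 − (2/5)·R1: [0, 14/5, 10, 6/5]
R3 ← R3 − R1: [0, 2, 6, 2]
R4 ← R4 + (1/5)·R1: [0, -17/5, -11, -13/5]
R5 ← R5 + (4/5)·R1: [0, -3/5, 1, -17/5]
R3 ← R3 − (5/7)·R2: [0, 0, -8/7, 8/7]
R4 ← R4 + (17/14)·R2: [0, 0, 8/7, -8/7]
R5 ← R5 + (3/14)·R2: [0, 0, 22/7, -22/7]
R4 ← R4 + R3: [0, 0, 0, 0]
R5 ← R5 + (11/4)·R3: [0, 0, 0, 0]
Echelon form has 3 nonzero rows, so rank(P) = 3.
The column space has dimension equal to the rank: 3.

3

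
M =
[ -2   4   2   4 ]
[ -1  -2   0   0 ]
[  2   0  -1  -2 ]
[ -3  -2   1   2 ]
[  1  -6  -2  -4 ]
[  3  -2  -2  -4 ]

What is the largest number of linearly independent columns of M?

Row reduce to echelon form.
R2 ← R2 − (1/2)·R1: [0, -4, -1, -2]
R3 ← R3 + R1: [0, 4, 1, 2]
R4 ← R4 − (3/2)·R1: [0, -8, -2, -4]
R5 ← R5 + (1/2)·R1: [0, -4, -1, -2]
R6 ← R6 + (3/2)·R1: [0, 4, 1, 2]
R3 ← R3 + R2: [0, 0, 0, 0]
R4 ← R4 − (2)·R2: [0, 0, 0, 0]
R5 ← R5 − R2: [0, 0, 0, 0]
R6 ← R6 + R2: [0, 0, 0, 0]
Echelon form has 2 nonzero rows, so rank(M) = 2.
The rank gives the maximum number of linearly independent columns: 2.

2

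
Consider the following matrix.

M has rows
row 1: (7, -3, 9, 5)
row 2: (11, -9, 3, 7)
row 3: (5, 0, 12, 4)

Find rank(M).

2

Row reduce to echelon form.
R2 ← R2 − (11/7)·R1: [0, -30/7, -78/7, -6/7]
R3 ← R3 − (5/7)·R1: [0, 15/7, 39/7, 3/7]
R3 ← R3 + (1/2)·R2: [0, 0, 0, 0]
Echelon form has 2 nonzero rows, so rank(M) = 2.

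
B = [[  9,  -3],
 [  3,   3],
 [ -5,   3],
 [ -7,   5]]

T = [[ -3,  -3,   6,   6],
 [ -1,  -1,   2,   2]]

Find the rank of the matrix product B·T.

First compute BT:
[[-24, -24,  48,  48],
 [-12, -12,  24,  24],
 [ 12,  12, -24, -24],
 [ 16,  16, -32, -32]]
Now row reduce the product.
R2 ← R2 − (1/2)·R1: [0, 0, 0, 0]
R3 ← R3 + (1/2)·R1: [0, 0, 0, 0]
R4 ← R4 + (2/3)·R1: [0, 0, 0, 0]
1 nonzero row, so rank(BT) = 1.

1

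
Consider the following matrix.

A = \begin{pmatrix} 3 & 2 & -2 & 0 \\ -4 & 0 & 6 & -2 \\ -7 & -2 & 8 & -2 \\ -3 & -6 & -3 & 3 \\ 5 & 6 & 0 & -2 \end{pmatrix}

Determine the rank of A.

2

Row reduce to echelon form.
R2 ← R2 + (4/3)·R1: [0, 8/3, 10/3, -2]
R3 ← R3 + (7/3)·R1: [0, 8/3, 10/3, -2]
R4 ← R4 + R1: [0, -4, -5, 3]
R5 ← R5 − (5/3)·R1: [0, 8/3, 10/3, -2]
R3 ← R3 − R2: [0, 0, 0, 0]
R4 ← R4 + (3/2)·R2: [0, 0, 0, 0]
R5 ← R5 − R2: [0, 0, 0, 0]
Echelon form has 2 nonzero rows, so rank(A) = 2.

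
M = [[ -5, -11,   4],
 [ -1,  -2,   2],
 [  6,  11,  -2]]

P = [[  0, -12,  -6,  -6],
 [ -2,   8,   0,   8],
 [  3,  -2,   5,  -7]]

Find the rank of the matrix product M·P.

First compute MP:
[[ 34, -36,  50, -86],
 [ 10,  -8,  16, -24],
 [-28,  20, -46,  66]]
Now row reduce the product.
R2 ← R2 − (5/17)·R1: [0, 44/17, 22/17, 22/17]
R3 ← R3 + (14/17)·R1: [0, -164/17, -82/17, -82/17]
R3 ← R3 + (41/11)·R2: [0, 0, 0, 0]
2 nonzero rows, so rank(MP) = 2.

2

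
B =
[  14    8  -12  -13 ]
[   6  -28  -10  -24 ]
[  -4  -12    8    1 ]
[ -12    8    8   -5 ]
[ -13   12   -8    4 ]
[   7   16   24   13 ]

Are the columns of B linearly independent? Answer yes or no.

Row reduce B to echelon form.
R2 ← R2 − (3/7)·R1: [0, -220/7, -34/7, -129/7]
R3 ← R3 + (2/7)·R1: [0, -68/7, 32/7, -19/7]
R4 ← R4 + (6/7)·R1: [0, 104/7, -16/7, -113/7]
R5 ← R5 + (13/14)·R1: [0, 136/7, -134/7, -113/14]
R6 ← R6 − (1/2)·R1: [0, 12, 30, 39/2]
R3 ← R3 − (17/55)·R2: [0, 0, 334/55, 164/55]
R4 ← R4 + (26/55)·R2: [0, 0, -252/55, -1367/55]
R5 ← R5 + (34/55)·R2: [0, 0, -1218/55, -2141/110]
R6 ← R6 + (21/55)·R2: [0, 0, 1548/55, 1371/110]
R4 ← R4 + (126/167)·R3: [0, 0, 0, -3775/167]
R5 ← R5 + (609/167)·R3: [0, 0, 0, -2869/334]
R6 ← R6 − (774/167)·R3: [0, 0, 0, -453/334]
R5 ← R5 − (19/50)·R4: [0, 0, 0, 0]
R6 ← R6 − (3/50)·R4: [0, 0, 0, 0]
4 pivots among 4 columns.
Every column is a pivot column, so the columns are linearly independent.

yes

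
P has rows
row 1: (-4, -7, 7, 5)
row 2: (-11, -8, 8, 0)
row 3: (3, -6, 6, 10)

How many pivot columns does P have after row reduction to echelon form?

Row reduce to echelon form.
R2 ← R2 − (11/4)·R1: [0, 45/4, -45/4, -55/4]
R3 ← R3 + (3/4)·R1: [0, -45/4, 45/4, 55/4]
R3 ← R3 + R2: [0, 0, 0, 0]
Echelon form has 2 nonzero rows, so rank(P) = 2.
Each nonzero row contributes one pivot column: 2 pivot columns.

2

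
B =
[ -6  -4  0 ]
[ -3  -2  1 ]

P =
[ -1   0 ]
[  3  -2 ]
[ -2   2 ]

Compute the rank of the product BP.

First compute BP:
[[ -6,   8],
 [ -5,   6]]
Now row reduce the product.
R2 ← R2 − (5/6)·R1: [0, -2/3]
2 nonzero rows, so rank(BP) = 2.

2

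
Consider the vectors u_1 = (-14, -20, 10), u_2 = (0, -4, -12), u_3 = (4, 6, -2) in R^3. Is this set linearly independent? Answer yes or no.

no

Form the matrix with these vectors as rows and row reduce.
R3 ← R3 + (2/7)·R1: [0, 2/7, 6/7]
R3 ← R3 + (1/14)·R2: [0, 0, 0]
2 nonzero rows, so the 3 vectors span a space of dimension 2.
Since 2 < 3, the vectors are linearly dependent.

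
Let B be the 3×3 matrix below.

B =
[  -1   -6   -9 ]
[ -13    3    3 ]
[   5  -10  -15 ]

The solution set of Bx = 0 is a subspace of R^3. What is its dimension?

Row reduce to echelon form.
R2 ← R2 − (13)·R1: [0, 81, 120]
R3 ← R3 + (5)·R1: [0, -40, -60]
R3 ← R3 + (40/81)·R2: [0, 0, -20/27]
3 nonzero rows, so rank(B) = 3.
B has 3 columns; by rank–nullity, nullity = 3 − 3 = 0.

0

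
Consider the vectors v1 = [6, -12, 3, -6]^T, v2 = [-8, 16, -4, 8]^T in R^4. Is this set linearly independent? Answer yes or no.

no

Form the matrix with these vectors as rows and row reduce.
R2 ← R2 + (4/3)·R1: [0, 0, 0, 0]
1 nonzero row, so the 2 vectors span a space of dimension 1.
Since 1 < 2, the vectors are linearly dependent.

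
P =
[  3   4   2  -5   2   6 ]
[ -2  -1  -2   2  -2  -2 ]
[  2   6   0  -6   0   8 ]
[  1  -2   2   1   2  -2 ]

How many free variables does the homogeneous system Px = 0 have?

4

Row reduce to echelon form.
R2 ← R2 + (2/3)·R1: [0, 5/3, -2/3, -4/3, -2/3, 2]
R3 ← R3 − (2/3)·R1: [0, 10/3, -4/3, -8/3, -4/3, 4]
R4 ← R4 − (1/3)·R1: [0, -10/3, 4/3, 8/3, 4/3, -4]
R3 ← R3 − (2)·R2: [0, 0, 0, 0, 0, 0]
R4 ← R4 + (2)·R2: [0, 0, 0, 0, 0, 0]
2 nonzero rows, so rank(P) = 2.
P has 6 columns; by rank–nullity, nullity = 6 − 2 = 4.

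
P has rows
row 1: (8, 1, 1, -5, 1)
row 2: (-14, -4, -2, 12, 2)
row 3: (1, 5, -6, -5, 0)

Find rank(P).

3

Row reduce to echelon form.
R2 ← R2 + (7/4)·R1: [0, -9/4, -1/4, 13/4, 15/4]
R3 ← R3 − (1/8)·R1: [0, 39/8, -49/8, -35/8, -1/8]
R3 ← R3 + (13/6)·R2: [0, 0, -20/3, 8/3, 8]
Echelon form has 3 nonzero rows, so rank(P) = 3.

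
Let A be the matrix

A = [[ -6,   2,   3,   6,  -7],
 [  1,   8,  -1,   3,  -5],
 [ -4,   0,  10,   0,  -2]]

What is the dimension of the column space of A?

3

Row reduce to echelon form.
R2 ← R2 + (1/6)·R1: [0, 25/3, -1/2, 4, -37/6]
R3 ← R3 − (2/3)·R1: [0, -4/3, 8, -4, 8/3]
R3 ← R3 + (4/25)·R2: [0, 0, 198/25, -84/25, 42/25]
Echelon form has 3 nonzero rows, so rank(A) = 3.
The column space has dimension equal to the rank: 3.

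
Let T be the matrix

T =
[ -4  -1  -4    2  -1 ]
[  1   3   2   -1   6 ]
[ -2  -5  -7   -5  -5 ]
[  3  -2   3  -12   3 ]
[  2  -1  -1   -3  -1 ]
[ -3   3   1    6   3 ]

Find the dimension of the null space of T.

0

Row reduce to echelon form.
R2 ← R2 + (1/4)·R1: [0, 11/4, 1, -1/2, 23/4]
R3 ← R3 − (1/2)·R1: [0, -9/2, -5, -6, -9/2]
R4 ← R4 + (3/4)·R1: [0, -11/4, 0, -21/2, 9/4]
R5 ← R5 + (1/2)·R1: [0, -3/2, -3, -2, -3/2]
R6 ← R6 − (3/4)·R1: [0, 15/4, 4, 9/2, 15/4]
R3 ← R3 + (18/11)·R2: [0, 0, -37/11, -75/11, 54/11]
R4 ← R4 + R2: [0, 0, 1, -11, 8]
R5 ← R5 + (6/11)·R2: [0, 0, -27/11, -25/11, 18/11]
R6 ← R6 − (15/11)·R2: [0, 0, 29/11, 57/11, -45/11]
R4 ← R4 + (11/37)·R3: [0, 0, 0, -482/37, 350/37]
R5 ← R5 − (27/37)·R3: [0, 0, 0, 100/37, -72/37]
R6 ← R6 + (29/37)·R3: [0, 0, 0, -6/37, -9/37]
R5 ← R5 + (50/241)·R4: [0, 0, 0, 0, 4/241]
R6 ← R6 − (3/241)·R4: [0, 0, 0, 0, -87/241]
R6 ← R6 + (87/4)·R5: [0, 0, 0, 0, 0]
5 nonzero rows, so rank(T) = 5.
T has 5 columns; by rank–nullity, nullity = 5 − 5 = 0.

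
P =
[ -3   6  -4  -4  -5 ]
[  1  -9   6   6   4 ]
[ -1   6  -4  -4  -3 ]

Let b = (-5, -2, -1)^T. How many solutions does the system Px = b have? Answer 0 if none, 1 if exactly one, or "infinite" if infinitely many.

Row reduce the augmented matrix [P | b].
R2 ← R2 + (1/3)·R1: [0, -7, 14/3, 14/3, 7/3, -11/3]
R3 ← R3 − (1/3)·R1: [0, 4, -8/3, -8/3, -4/3, 2/3]
R3 ← R3 + (4/7)·R2: [0, 0, 0, 0, 0, -10/7]
The echelon form has 3 nonzero rows; the last pivot sits in the augmented column, so rank(P) = 2 but rank([P|b]) = 3.
Since the ranks differ, the system is inconsistent.
It has no solutions.

0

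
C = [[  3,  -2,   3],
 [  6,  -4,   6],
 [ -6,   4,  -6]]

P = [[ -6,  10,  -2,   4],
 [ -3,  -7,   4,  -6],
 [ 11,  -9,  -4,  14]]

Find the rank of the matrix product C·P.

1

First compute CP:
[[ 21,  17, -26,  66],
 [ 42,  34, -52, 132],
 [-42, -34,  52, -132]]
Now row reduce the product.
R2 ← R2 − (2)·R1: [0, 0, 0, 0]
R3 ← R3 + (2)·R1: [0, 0, 0, 0]
1 nonzero row, so rank(CP) = 1.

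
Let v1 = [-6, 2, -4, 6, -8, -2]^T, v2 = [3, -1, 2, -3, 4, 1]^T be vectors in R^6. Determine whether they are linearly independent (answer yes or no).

Form the matrix with these vectors as rows and row reduce.
R2 ← R2 + (1/2)·R1: [0, 0, 0, 0, 0, 0]
1 nonzero row, so the 2 vectors span a space of dimension 1.
Since 1 < 2, the vectors are linearly dependent.

no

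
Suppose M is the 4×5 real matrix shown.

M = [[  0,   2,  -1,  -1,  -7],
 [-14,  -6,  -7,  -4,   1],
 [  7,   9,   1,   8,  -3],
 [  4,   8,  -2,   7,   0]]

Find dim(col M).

Row reduce to echelon form.
Swap R1 ↔ R2
R3 ← R3 + (1/2)·R1: [0, 6, -5/2, 6, -5/2]
R4 ← R4 + (2/7)·R1: [0, 44/7, -4, 41/7, 2/7]
R3 ← R3 − (3)·R2: [0, 0, 1/2, 9, 37/2]
R4 ← R4 − (22/7)·R2: [0, 0, -6/7, 9, 156/7]
R4 ← R4 + (12/7)·R3: [0, 0, 0, 171/7, 54]
Echelon form has 4 nonzero rows, so rank(M) = 4.
The column space has dimension equal to the rank: 4.

4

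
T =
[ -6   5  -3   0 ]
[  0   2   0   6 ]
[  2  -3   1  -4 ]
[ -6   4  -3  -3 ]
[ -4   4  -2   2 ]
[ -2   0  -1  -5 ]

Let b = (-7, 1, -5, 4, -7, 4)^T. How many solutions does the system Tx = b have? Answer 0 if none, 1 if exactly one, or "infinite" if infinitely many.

0

Row reduce the augmented matrix [T | b].
R3 ← R3 + (1/3)·R1: [0, -4/3, 0, -4, -22/3]
R4 ← R4 − R1: [0, -1, 0, -3, 11]
R5 ← R5 − (2/3)·R1: [0, 2/3, 0, 2, -7/3]
R6 ← R6 − (1/3)·R1: [0, -5/3, 0, -5, 19/3]
R3 ← R3 + (2/3)·R2: [0, 0, 0, 0, -20/3]
R4 ← R4 + (1/2)·R2: [0, 0, 0, 0, 23/2]
R5 ← R5 − (1/3)·R2: [0, 0, 0, 0, -8/3]
R6 ← R6 + (5/6)·R2: [0, 0, 0, 0, 43/6]
R4 ← R4 + (69/40)·R3: [0, 0, 0, 0, 0]
R5 ← R5 − (2/5)·R3: [0, 0, 0, 0, 0]
R6 ← R6 + (43/40)·R3: [0, 0, 0, 0, 0]
The echelon form has 3 nonzero rows; the last pivot sits in the augmented column, so rank(T) = 2 but rank([T|b]) = 3.
Since the ranks differ, the system is inconsistent.
It has no solutions.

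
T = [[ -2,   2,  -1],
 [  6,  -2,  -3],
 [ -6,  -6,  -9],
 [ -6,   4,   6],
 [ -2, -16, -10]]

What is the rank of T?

3

Row reduce to echelon form.
R2 ← R2 + (3)·R1: [0, 4, -6]
R3 ← R3 − (3)·R1: [0, -12, -6]
R4 ← R4 − (3)·R1: [0, -2, 9]
R5 ← R5 − R1: [0, -18, -9]
R3 ← R3 + (3)·R2: [0, 0, -24]
R4 ← R4 + (1/2)·R2: [0, 0, 6]
R5 ← R5 + (9/2)·R2: [0, 0, -36]
R4 ← R4 + (1/4)·R3: [0, 0, 0]
R5 ← R5 − (3/2)·R3: [0, 0, 0]
Echelon form has 3 nonzero rows, so rank(T) = 3.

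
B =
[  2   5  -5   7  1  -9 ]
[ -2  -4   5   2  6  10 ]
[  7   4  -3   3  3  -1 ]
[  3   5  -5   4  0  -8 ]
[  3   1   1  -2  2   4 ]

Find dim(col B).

5

Row reduce to echelon form.
R2 ← R2 + R1: [0, 1, 0, 9, 7, 1]
R3 ← R3 − (7/2)·R1: [0, -27/2, 29/2, -43/2, -1/2, 61/2]
R4 ← R4 − (3/2)·R1: [0, -5/2, 5/2, -13/2, -3/2, 11/2]
R5 ← R5 − (3/2)·R1: [0, -13/2, 17/2, -25/2, 1/2, 35/2]
R3 ← R3 + (27/2)·R2: [0, 0, 29/2, 100, 94, 44]
R4 ← R4 + (5/2)·R2: [0, 0, 5/2, 16, 16, 8]
R5 ← R5 + (13/2)·R2: [0, 0, 17/2, 46, 46, 24]
R4 ← R4 − (5/29)·R3: [0, 0, 0, -36/29, -6/29, 12/29]
R5 ← R5 − (17/29)·R3: [0, 0, 0, -366/29, -264/29, -52/29]
R5 ← R5 − (61/6)·R4: [0, 0, 0, 0, -7, -6]
Echelon form has 5 nonzero rows, so rank(B) = 5.
The column space has dimension equal to the rank: 5.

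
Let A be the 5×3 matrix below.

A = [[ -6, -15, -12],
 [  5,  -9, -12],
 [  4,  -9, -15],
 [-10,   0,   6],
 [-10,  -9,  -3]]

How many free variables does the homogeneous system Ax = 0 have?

Row reduce to echelon form.
R2 ← R2 + (5/6)·R1: [0, -43/2, -22]
R3 ← R3 + (2/3)·R1: [0, -19, -23]
R4 ← R4 − (5/3)·R1: [0, 25, 26]
R5 ← R5 − (5/3)·R1: [0, 16, 17]
R3 ← R3 − (38/43)·R2: [0, 0, -153/43]
R4 ← R4 + (50/43)·R2: [0, 0, 18/43]
R5 ← R5 + (32/43)·R2: [0, 0, 27/43]
R4 ← R4 + (2/17)·R3: [0, 0, 0]
R5 ← R5 + (3/17)·R3: [0, 0, 0]
3 nonzero rows, so rank(A) = 3.
A has 3 columns; by rank–nullity, nullity = 3 − 3 = 0.

0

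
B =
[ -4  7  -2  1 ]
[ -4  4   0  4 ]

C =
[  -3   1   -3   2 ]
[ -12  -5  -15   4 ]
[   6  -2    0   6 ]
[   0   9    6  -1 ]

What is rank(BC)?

First compute BC:
[[-84, -26, -87,   7],
 [-36,  12, -24,   4]]
Now row reduce the product.
R2 ← R2 − (3/7)·R1: [0, 162/7, 93/7, 1]
2 nonzero rows, so rank(BC) = 2.

2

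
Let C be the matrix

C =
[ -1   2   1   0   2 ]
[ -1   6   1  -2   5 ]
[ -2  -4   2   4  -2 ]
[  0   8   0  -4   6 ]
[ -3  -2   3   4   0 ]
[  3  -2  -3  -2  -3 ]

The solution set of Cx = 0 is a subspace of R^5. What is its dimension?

3

Row reduce to echelon form.
R2 ← R2 − R1: [0, 4, 0, -2, 3]
R3 ← R3 − (2)·R1: [0, -8, 0, 4, -6]
R5 ← R5 − (3)·R1: [0, -8, 0, 4, -6]
R6 ← R6 + (3)·R1: [0, 4, 0, -2, 3]
R3 ← R3 + (2)·R2: [0, 0, 0, 0, 0]
R4 ← R4 − (2)·R2: [0, 0, 0, 0, 0]
R5 ← R5 + (2)·R2: [0, 0, 0, 0, 0]
R6 ← R6 − R2: [0, 0, 0, 0, 0]
2 nonzero rows, so rank(C) = 2.
C has 5 columns; by rank–nullity, nullity = 5 − 2 = 3.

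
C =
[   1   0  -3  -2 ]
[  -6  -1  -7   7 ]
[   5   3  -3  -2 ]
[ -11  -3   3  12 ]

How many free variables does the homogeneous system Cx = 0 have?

Row reduce to echelon form.
R2 ← R2 + (6)·R1: [0, -1, -25, -5]
R3 ← R3 − (5)·R1: [0, 3, 12, 8]
R4 ← R4 + (11)·R1: [0, -3, -30, -10]
R3 ← R3 + (3)·R2: [0, 0, -63, -7]
R4 ← R4 − (3)·R2: [0, 0, 45, 5]
R4 ← R4 + (5/7)·R3: [0, 0, 0, 0]
3 nonzero rows, so rank(C) = 3.
C has 4 columns; by rank–nullity, nullity = 4 − 3 = 1.

1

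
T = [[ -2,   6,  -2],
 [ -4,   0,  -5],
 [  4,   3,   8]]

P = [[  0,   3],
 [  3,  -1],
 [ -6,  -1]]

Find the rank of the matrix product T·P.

First compute TP:
[[ 30, -10],
 [ 30,  -7],
 [-39,   1]]
Now row reduce the product.
R2 ← R2 − R1: [0, 3]
R3 ← R3 + (13/10)·R1: [0, -12]
R3 ← R3 + (4)·R2: [0, 0]
2 nonzero rows, so rank(TP) = 2.

2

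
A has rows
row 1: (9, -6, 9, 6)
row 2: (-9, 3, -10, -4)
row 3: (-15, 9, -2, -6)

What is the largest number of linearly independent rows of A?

Row reduce to echelon form.
R2 ← R2 + R1: [0, -3, -1, 2]
R3 ← R3 + (5/3)·R1: [0, -1, 13, 4]
R3 ← R3 − (1/3)·R2: [0, 0, 40/3, 10/3]
Echelon form has 3 nonzero rows, so rank(A) = 3.
The rank gives the maximum number of linearly independent rows: 3.

3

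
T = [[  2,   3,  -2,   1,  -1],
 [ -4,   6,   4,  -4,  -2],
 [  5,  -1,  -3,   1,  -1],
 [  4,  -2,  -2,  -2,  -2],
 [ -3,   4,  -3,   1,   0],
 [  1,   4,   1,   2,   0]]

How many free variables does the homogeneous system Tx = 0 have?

Row reduce to echelon form.
R2 ← R2 + (2)·R1: [0, 12, 0, -2, -4]
R3 ← R3 − (5/2)·R1: [0, -17/2, 2, -3/2, 3/2]
R4 ← R4 − (2)·R1: [0, -8, 2, -4, 0]
R5 ← R5 + (3/2)·R1: [0, 17/2, -6, 5/2, -3/2]
R6 ← R6 − (1/2)·R1: [0, 5/2, 2, 3/2, 1/2]
R3 ← R3 + (17/24)·R2: [0, 0, 2, -35/12, -4/3]
R4 ← R4 + (2/3)·R2: [0, 0, 2, -16/3, -8/3]
R5 ← R5 − (17/24)·R2: [0, 0, -6, 47/12, 4/3]
R6 ← R6 − (5/24)·R2: [0, 0, 2, 23/12, 4/3]
R4 ← R4 − R3: [0, 0, 0, -29/12, -4/3]
R5 ← R5 + (3)·R3: [0, 0, 0, -29/6, -8/3]
R6 ← R6 − R3: [0, 0, 0, 29/6, 8/3]
R5 ← R5 − (2)·R4: [0, 0, 0, 0, 0]
R6 ← R6 + (2)·R4: [0, 0, 0, 0, 0]
4 nonzero rows, so rank(T) = 4.
T has 5 columns; by rank–nullity, nullity = 5 − 4 = 1.

1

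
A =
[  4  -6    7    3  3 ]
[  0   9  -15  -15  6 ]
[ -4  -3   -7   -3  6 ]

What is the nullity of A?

Row reduce to echelon form.
R3 ← R3 + R1: [0, -9, 0, 0, 9]
R3 ← R3 + R2: [0, 0, -15, -15, 15]
3 nonzero rows, so rank(A) = 3.
A has 5 columns; by rank–nullity, nullity = 5 − 3 = 2.

2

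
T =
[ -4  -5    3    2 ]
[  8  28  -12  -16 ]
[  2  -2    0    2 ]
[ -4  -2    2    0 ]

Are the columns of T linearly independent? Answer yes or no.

Row reduce T to echelon form.
R2 ← R2 + (2)·R1: [0, 18, -6, -12]
R3 ← R3 + (1/2)·R1: [0, -9/2, 3/2, 3]
R4 ← R4 − R1: [0, 3, -1, -2]
R3 ← R3 + (1/4)·R2: [0, 0, 0, 0]
R4 ← R4 − (1/6)·R2: [0, 0, 0, 0]
2 pivots among 4 columns.
Only 2 < 4 pivot columns, so the columns are linearly dependent.

no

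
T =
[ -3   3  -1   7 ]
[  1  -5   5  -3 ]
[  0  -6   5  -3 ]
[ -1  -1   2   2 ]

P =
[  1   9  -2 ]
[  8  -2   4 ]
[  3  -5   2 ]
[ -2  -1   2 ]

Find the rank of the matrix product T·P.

First compute TP:
[[  4, -35,  30],
 [-18,  -3, -18],
 [-27, -10, -20],
 [ -7, -19,   6]]
Now row reduce the product.
R2 ← R2 + (9/2)·R1: [0, -321/2, 117]
R3 ← R3 + (27/4)·R1: [0, -985/4, 365/2]
R4 ← R4 + (7/4)·R1: [0, -321/4, 117/2]
R3 ← R3 − (985/642)·R2: [0, 0, 320/107]
R4 ← R4 − (1/2)·R2: [0, 0, 0]
3 nonzero rows, so rank(TP) = 3.

3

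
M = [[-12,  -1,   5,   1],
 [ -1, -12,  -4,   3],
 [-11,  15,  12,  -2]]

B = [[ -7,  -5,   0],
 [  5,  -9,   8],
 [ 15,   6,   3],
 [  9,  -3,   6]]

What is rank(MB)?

First compute MB:
[[163,  96,  13],
 [-86,  80, -90],
 [314,  -2, 144]]
Now row reduce the product.
R2 ← R2 + (86/163)·R1: [0, 21296/163, -13552/163]
R3 ← R3 − (314/163)·R1: [0, -30470/163, 19390/163]
R3 ← R3 + (1385/968)·R2: [0, 0, 0]
2 nonzero rows, so rank(MB) = 2.

2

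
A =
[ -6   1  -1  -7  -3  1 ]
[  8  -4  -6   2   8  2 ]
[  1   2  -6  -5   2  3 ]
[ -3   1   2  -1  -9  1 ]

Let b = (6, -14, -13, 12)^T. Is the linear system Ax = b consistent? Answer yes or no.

Row reduce the augmented matrix [A | b].
R2 ← R2 + (4/3)·R1: [0, -8/3, -22/3, -22/3, 4, 10/3, -6]
R3 ← R3 + (1/6)·R1: [0, 13/6, -37/6, -37/6, 3/2, 19/6, -12]
R4 ← R4 − (1/2)·R1: [0, 1/2, 5/2, 5/2, -15/2, 1/2, 9]
R3 ← R3 + (13/16)·R2: [0, 0, -97/8, -97/8, 19/4, 47/8, -135/8]
R4 ← R4 + (3/16)·R2: [0, 0, 9/8, 9/8, -27/4, 9/8, 63/8]
R4 ← R4 + (9/97)·R3: [0, 0, 0, 0, -612/97, 162/97, 612/97]
The echelon form has 4 nonzero rows, and every pivot lies in the first 6 columns, so rank(A) = rank([A|b]) = 4.
The system is consistent.

yes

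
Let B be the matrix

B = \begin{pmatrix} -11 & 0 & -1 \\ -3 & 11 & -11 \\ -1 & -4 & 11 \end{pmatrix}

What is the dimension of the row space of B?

3

Row reduce to echelon form.
R2 ← R2 − (3/11)·R1: [0, 11, -118/11]
R3 ← R3 − (1/11)·R1: [0, -4, 122/11]
R3 ← R3 + (4/11)·R2: [0, 0, 870/121]
Echelon form has 3 nonzero rows, so rank(B) = 3.
The row space has dimension equal to the rank: 3.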